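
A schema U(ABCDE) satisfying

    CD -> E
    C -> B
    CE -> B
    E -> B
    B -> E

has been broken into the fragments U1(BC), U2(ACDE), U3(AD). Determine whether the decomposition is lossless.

Yes

Chase test. Columns are ABCDE; row i has aⱼ where attribute j ∈ Ui, else bᵢⱼ.
Initial tableau (one row per fragment):
  row 1: b11 a2 a3 b14 b15
  row 2: a1 b22 a3 a4 a5
  row 3: a1 b32 b33 a4 b35
Rows 1 and 2 agree on C; apply C→B and equate their B entries.
Rows 1 and 2 agree on B; apply B→E and equate their E entries.
Row 2 is now all distinguished symbols — the join is lossless.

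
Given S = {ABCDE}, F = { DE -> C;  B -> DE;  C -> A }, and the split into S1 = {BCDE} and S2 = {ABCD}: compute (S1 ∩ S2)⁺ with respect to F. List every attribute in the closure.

S1 ∩ S2 = {BCD}.
B → DE applies, adding E
C → A applies, adding A
Closure: {ABCDE}.

ABCDE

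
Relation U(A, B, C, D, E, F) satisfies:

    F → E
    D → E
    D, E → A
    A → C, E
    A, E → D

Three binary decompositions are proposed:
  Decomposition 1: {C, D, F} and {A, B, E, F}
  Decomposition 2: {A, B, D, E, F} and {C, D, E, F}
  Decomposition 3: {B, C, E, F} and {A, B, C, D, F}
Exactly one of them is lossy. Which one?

Decomposition 1: common = {F}, closure = {E, F} → lossy.
Decomposition 2: common = {D, E, F}, closure = {A, C, D, E, F} → lossless.
Decomposition 3: common = {B, C, F}, closure = {B, C, E, F} → lossless.

Decomposition 1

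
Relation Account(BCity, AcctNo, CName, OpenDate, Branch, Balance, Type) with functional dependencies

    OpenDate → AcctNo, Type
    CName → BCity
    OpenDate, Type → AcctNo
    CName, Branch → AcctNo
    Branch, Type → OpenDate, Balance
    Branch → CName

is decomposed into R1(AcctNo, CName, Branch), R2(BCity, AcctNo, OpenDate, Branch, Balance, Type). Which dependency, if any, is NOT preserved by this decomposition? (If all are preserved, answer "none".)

Check CName → BCity: no single fragment contains all of {BCity, CName}, and the restricted closure of {CName} across the fragments never reaches {BCity}.
OpenDate → AcctNo, Type is preserved.
OpenDate, Type → AcctNo is preserved.
CName, Branch → AcctNo is preserved.
Branch, Type → OpenDate, Balance is preserved.
Branch → CName is preserved.

CName → BCity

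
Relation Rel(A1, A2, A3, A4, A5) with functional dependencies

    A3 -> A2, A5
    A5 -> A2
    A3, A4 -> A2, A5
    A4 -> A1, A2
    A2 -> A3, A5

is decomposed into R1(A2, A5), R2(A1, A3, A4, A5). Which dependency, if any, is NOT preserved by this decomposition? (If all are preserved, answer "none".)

none

A3 → A2, A5: restricted closure across fragments reaches A2, A5.
A5 → A2 lies within R1.
A3, A4 → A2, A5: restricted closure across fragments reaches A2, A5.
A4 → A1, A2: restricted closure across fragments reaches A1, A2.
A2 → A3, A5: restricted closure across fragments reaches A3, A5.
Every dependency is enforceable on the fragments, so the decomposition is dependency-preserving.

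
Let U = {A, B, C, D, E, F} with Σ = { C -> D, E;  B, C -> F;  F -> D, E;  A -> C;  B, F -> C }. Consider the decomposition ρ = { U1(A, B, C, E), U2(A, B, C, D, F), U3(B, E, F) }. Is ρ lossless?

Chase test. Columns are A, B, C, D, E, F; row i has aⱼ where attribute j ∈ Ui, else bᵢⱼ.
Initial tableau (one row per fragment):
  row 1: a1 a2 a3 b14 a5 b16
  row 2: a1 a2 a3 a4 b25 a6
  row 3: b31 a2 b33 b34 a5 a6
Rows 1 and 2 agree on C; apply C→D, E and equate their D, E entries.
Rows 1 and 2 agree on B, C; apply B, C→F and equate their F entries.
Rows 1 and 3 agree on F; apply F→D, E and equate their D, E entries.
Rows 1 and 3 agree on B, F; apply B, F→C and equate their C entries.
Row 1 is now all distinguished symbols — the join is lossless.

Yes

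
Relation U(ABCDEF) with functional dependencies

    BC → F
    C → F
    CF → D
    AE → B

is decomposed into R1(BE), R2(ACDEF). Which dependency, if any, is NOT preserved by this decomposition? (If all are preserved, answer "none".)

Check AE → B: no single fragment contains all of {ABE}, and the restricted closure of {AE} across the fragments never reaches {B}.
BC → F is preserved.
C → F is preserved.
CF → D is preserved.

AE → B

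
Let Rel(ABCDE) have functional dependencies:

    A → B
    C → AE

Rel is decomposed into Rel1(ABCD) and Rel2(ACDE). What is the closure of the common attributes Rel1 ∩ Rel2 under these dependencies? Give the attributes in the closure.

Rel1 ∩ Rel2 = {ACD}.
A → B applies, adding B
C → AE applies, adding E
Closure: {ABCDE}.

ABCDE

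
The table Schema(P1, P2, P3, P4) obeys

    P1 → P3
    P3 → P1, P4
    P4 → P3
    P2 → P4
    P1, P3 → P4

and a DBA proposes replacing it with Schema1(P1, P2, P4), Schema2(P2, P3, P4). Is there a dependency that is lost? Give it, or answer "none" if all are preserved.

none

P1 → P3: restricted closure across fragments reaches P3.
P3 → P1, P4: restricted closure across fragments reaches P1, P4.
P4 → P3 lies within Schema2.
P2 → P4 lies within Schema1.
P1, P3 → P4: restricted closure across fragments reaches P4.
Every dependency is enforceable on the fragments, so the decomposition is dependency-preserving.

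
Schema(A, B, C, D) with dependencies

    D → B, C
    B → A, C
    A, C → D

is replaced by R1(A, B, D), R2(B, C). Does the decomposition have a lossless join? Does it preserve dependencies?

Lossless test: (B)⁺ = {A, B, C, D}, which contains all of one fragment — lossless.
Dependency preservation: the restricted closure of {A, C} across the fragments never reaches {D}, so A, C → D cannot be enforced without a join — not preserved.

lossless but not dependency-preserving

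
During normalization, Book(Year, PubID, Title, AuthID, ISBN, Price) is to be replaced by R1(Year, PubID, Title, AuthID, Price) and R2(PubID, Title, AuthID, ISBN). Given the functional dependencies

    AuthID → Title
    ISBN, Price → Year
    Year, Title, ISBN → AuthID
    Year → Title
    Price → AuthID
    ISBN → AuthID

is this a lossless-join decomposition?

No

Common attributes: R1 ∩ R2 = {PubID, Title, AuthID}.
No dependency enlarges {PubID, Title, AuthID}, so (PubID, Title, AuthID)⁺ = {PubID, Title, AuthID}.
The closure contains neither all of R1 = {Year, PubID, Title, AuthID, Price} nor all of R2 = {PubID, Title, AuthID, ISBN}, so the common attributes are not a superkey of either fragment. The join is lossy.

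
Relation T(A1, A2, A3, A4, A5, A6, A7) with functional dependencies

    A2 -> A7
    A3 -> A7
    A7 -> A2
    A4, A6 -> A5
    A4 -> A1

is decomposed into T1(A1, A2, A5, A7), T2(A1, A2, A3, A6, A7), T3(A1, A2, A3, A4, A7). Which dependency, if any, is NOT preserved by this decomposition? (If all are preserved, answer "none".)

A4, A6 -> A5

Check A4, A6 → A5: no single fragment contains all of {A4, A5, A6}, and the restricted closure of {A4, A6} across the fragments never reaches {A5}.
A2 → A7 is preserved.
A3 → A7 is preserved.
A7 → A2 is preserved.
A4 → A1 is preserved.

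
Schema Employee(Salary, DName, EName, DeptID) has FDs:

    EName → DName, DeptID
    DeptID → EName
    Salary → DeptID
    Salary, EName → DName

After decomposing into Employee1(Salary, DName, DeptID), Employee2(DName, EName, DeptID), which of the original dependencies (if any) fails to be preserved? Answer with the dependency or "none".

none

EName → DName, DeptID lies within Employee2.
DeptID → EName lies within Employee2.
Salary → DeptID lies within Employee1.
Salary, EName → DName: restricted closure across fragments reaches DName.
Every dependency is enforceable on the fragments, so the decomposition is dependency-preserving.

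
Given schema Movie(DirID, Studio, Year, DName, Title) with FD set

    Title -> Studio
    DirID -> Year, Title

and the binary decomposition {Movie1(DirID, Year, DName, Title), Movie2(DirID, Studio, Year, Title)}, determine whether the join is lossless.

Yes

Common attributes: Movie1 ∩ Movie2 = {DirID, Year, Title}.
Closure of {DirID, Year, Title}: Title → Studio applies, adding Studio. So (DirID, Year, Title)⁺ = {DirID, Studio, Year, Title}.
This closure contains every attribute of Movie2, so Movie1 ∩ Movie2 → Movie2. The join is lossless.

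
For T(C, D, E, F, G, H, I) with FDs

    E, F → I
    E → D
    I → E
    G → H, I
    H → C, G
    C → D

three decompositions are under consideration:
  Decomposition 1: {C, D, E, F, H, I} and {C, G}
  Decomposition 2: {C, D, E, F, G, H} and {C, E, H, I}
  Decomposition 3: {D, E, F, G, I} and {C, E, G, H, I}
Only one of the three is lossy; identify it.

Decomposition 1: common = {C}, closure = {C, D} → lossy.
Decomposition 2: common = {C, E, H}, closure = {C, D, E, G, H, I} → lossless.
Decomposition 3: common = {E, G, I}, closure = {C, D, E, G, H, I} → lossless.

Decomposition 1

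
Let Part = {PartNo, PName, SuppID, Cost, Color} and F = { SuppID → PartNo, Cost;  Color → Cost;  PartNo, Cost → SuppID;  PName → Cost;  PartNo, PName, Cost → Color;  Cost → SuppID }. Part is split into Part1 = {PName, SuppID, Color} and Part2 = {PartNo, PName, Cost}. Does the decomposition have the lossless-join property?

Yes

Common attributes: Part1 ∩ Part2 = {PName}.
Closure of {PName}: PName → Cost applies, adding Cost; Cost → SuppID applies, adding SuppID; SuppID → PartNo, Cost applies, adding PartNo; PartNo, PName, Cost → Color applies, adding Color. So (PName)⁺ = {PartNo, PName, SuppID, Cost, Color}.
This closure contains every attribute of Part1, so Part1 ∩ Part2 → Part1. The join is lossless.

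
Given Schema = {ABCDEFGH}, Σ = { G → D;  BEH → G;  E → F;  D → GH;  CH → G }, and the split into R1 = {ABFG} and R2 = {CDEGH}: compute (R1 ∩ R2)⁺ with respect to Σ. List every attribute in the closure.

R1 ∩ R2 = {G}.
G → D applies, adding D
D → GH applies, adding H
Closure: {DGH}.

DGH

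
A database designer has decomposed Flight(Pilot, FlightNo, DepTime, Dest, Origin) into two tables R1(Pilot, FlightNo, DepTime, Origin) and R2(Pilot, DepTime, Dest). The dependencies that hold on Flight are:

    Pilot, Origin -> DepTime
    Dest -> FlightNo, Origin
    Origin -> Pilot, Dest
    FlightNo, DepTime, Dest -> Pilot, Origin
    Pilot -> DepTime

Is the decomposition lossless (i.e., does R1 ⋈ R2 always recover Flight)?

Common attributes: R1 ∩ R2 = {Pilot, DepTime}.
No dependency enlarges {Pilot, DepTime}, so (Pilot, DepTime)⁺ = {Pilot, DepTime}.
The closure contains neither all of R1 = {Pilot, FlightNo, DepTime, Origin} nor all of R2 = {Pilot, DepTime, Dest}, so the common attributes are not a superkey of either fragment. The join is lossy.

No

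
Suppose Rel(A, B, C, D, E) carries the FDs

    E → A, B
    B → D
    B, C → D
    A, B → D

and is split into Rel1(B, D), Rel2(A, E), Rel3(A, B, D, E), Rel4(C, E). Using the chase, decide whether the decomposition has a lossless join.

Yes

Chase test. Columns are A, B, C, D, E; row i has aⱼ where attribute j ∈ Reli, else bᵢⱼ.
Initial tableau (one row per fragment):
  row 1: b11 a2 b13 a4 b15
  row 2: a1 b22 b23 b24 a5
  row 3: a1 a2 b33 a4 a5
  row 4: b41 b42 a3 b44 a5
Rows 2 and 3 agree on E; apply E→A, B and equate their A, B entries.
Rows 2 and 4 agree on E; apply E→A, B and equate their A, B entries.
Rows 1 and 2 agree on B; apply B→D and equate their D entries.
Rows 1 and 4 agree on B; apply B→D and equate their D entries.
Row 4 is now all distinguished symbols — the join is lossless.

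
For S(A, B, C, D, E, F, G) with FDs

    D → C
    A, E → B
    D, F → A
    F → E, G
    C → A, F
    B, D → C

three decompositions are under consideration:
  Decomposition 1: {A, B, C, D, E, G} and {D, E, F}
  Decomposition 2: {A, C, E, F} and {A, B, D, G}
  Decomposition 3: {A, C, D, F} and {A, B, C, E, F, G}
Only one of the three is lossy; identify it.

Decomposition 2

Decomposition 1: common = {D, E}, closure = {A, B, C, D, E, F, G} → lossless.
Decomposition 2: common = {A}, closure = {A} → lossy.
Decomposition 3: common = {A, C, F}, closure = {A, B, C, E, F, G} → lossless.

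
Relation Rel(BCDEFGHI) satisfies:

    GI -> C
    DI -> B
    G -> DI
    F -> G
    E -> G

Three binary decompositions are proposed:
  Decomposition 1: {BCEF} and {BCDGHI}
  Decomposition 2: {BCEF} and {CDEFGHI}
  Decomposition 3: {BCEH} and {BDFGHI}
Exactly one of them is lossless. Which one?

Decomposition 1: common = {BC}, closure = {BC} → lossy.
Decomposition 2: common = {CEF}, closure = {BCDEFGI} → lossless.
Decomposition 3: common = {BH}, closure = {BH} → lossy.

Decomposition 2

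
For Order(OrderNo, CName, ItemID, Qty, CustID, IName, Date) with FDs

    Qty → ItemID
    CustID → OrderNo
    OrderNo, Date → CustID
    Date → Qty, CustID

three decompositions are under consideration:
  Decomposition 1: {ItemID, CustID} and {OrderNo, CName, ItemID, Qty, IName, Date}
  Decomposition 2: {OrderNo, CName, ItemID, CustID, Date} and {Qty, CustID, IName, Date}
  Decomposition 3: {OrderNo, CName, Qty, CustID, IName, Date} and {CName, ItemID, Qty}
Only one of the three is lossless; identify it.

Decomposition 1: common = {ItemID}, closure = {ItemID} → lossy.
Decomposition 2: common = {CustID, Date}, closure = {OrderNo, ItemID, Qty, CustID, Date} → lossy.
Decomposition 3: common = {CName, Qty}, closure = {CName, ItemID, Qty} → lossless.

Decomposition 3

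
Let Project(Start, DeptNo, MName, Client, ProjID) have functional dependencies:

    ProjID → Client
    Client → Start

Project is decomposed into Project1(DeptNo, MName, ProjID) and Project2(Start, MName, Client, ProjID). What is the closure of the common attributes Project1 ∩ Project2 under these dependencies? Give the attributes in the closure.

Start, MName, Client, ProjID

Project1 ∩ Project2 = {MName, ProjID}.
ProjID → Client applies, adding Client
Client → Start applies, adding Start
Closure: {Start, MName, Client, ProjID}.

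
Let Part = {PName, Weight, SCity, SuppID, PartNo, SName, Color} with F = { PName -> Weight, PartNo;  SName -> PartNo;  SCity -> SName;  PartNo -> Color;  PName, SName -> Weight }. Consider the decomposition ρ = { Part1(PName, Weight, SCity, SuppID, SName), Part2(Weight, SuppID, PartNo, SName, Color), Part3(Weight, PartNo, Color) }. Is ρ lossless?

Yes

Chase test. Columns are PName, Weight, SCity, SuppID, PartNo, SName, Color; row i has aⱼ where attribute j ∈ Parti, else bᵢⱼ.
Initial tableau (one row per fragment):
  row 1: a1 a2 a3 a4 b15 a6 b17
  row 2: b21 a2 b23 a4 a5 a6 a7
  row 3: b31 a2 b33 b34 a5 b36 a7
Rows 1 and 2 agree on SName; apply SName→PartNo and equate their PartNo entries.
Rows 1 and 2 agree on PartNo; apply PartNo→Color and equate their Color entries.
Row 1 is now all distinguished symbols — the join is lossless.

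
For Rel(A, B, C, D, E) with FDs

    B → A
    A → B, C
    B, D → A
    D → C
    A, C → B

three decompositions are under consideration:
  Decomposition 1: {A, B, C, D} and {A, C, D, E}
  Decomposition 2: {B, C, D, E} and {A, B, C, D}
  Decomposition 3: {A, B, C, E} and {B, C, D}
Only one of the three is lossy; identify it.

Decomposition 1: common = {A, C, D}, closure = {A, B, C, D} → lossless.
Decomposition 2: common = {B, C, D}, closure = {A, B, C, D} → lossless.
Decomposition 3: common = {B, C}, closure = {A, B, C} → lossy.

Decomposition 3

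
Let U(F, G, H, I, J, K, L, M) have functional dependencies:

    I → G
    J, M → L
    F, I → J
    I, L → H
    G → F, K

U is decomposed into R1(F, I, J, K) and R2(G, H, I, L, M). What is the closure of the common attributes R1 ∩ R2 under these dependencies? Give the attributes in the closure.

R1 ∩ R2 = {I}.
I → G applies, adding G
G → F, K applies, adding F, K
F, I → J applies, adding J
Closure: {F, G, I, J, K}.

F, G, I, J, K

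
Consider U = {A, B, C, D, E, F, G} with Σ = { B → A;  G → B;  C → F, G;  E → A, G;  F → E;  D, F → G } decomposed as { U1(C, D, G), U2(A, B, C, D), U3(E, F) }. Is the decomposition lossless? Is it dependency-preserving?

lossy and not dependency-preserving

Lossless test (chase): Rows 1 and 2 agree on C; apply C→F, G and equate their F, G entries. Rows 1 and 2 agree on F; apply F→E and equate their E entries. Rows 1 and 2 agree on G; apply G→B and equate their B entries. Rows 1 and 2 agree on E; apply E→A, G and equate their A, G entries. No row becomes fully distinguished — the join is lossy.
Dependency preservation: the restricted closure of {G} across the fragments never reaches {B}, so G → B cannot be enforced without a join — not preserved.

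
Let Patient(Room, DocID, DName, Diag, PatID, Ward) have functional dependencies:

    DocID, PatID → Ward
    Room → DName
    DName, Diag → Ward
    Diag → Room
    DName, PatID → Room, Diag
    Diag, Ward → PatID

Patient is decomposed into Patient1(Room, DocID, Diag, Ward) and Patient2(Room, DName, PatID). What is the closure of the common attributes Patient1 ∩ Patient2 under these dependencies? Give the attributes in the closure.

Room, DName

Patient1 ∩ Patient2 = {Room}.
Room → DName applies, adding DName
Closure: {Room, DName}.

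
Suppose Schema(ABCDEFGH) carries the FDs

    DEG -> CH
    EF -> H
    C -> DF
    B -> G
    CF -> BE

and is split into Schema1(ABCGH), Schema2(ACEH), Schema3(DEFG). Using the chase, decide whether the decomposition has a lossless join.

No

Chase test. Columns are ABCDEFGH; row i has aⱼ where attribute j ∈ Schemai, else bᵢⱼ.
Initial tableau (one row per fragment):
  row 1: a1 a2 a3 b14 b15 b16 a7 a8
  row 2: a1 b22 a3 b24 a5 b26 b27 a8
  row 3: b31 b32 b33 a4 a5 a6 a7 b38
Rows 1 and 2 agree on C; apply C→DF and equate their DF entries.
Rows 1 and 2 agree on CF; apply CF→BE and equate their BE entries.
Rows 1 and 2 agree on B; apply B→G and equate their G entries.
No row becomes fully distinguished — the join is lossy.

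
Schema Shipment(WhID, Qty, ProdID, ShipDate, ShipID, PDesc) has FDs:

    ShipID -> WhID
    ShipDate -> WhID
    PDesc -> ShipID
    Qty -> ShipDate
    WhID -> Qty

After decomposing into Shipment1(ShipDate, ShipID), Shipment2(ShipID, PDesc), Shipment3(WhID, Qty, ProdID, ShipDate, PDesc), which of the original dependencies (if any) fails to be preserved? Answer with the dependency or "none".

ShipID → WhID: restricted closure across fragments reaches WhID.
ShipDate → WhID lies within Shipment3.
PDesc → ShipID lies within Shipment2.
Qty → ShipDate lies within Shipment3.
WhID → Qty lies within Shipment3.
Every dependency is enforceable on the fragments, so the decomposition is dependency-preserving.

none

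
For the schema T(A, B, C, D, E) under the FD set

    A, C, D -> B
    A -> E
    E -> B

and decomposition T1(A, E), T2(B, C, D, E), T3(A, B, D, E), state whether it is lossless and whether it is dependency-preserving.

Lossless test (chase): Rows 1 and 2 agree on E; apply E→B and equate their B entries. No row becomes fully distinguished — the join is lossy.
Dependency preservation: A, C, D → B is not contained in any single fragment, but the restricted closure of its left-hand side across the fragments still reaches the right-hand side; the remaining FDs each lie inside some fragment. All dependencies are preserved.

lossy but dependency-preserving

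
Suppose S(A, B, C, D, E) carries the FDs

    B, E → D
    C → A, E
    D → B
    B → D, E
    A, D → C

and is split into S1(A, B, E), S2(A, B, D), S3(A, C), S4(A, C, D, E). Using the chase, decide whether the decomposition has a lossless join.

Chase test. Columns are A, B, C, D, E; row i has aⱼ where attribute j ∈ Si, else bᵢⱼ.
Initial tableau (one row per fragment):
  row 1: a1 a2 b13 b14 a5
  row 2: a1 a2 b23 a4 b25
  row 3: a1 b32 a3 b34 b35
  row 4: a1 b42 a3 a4 a5
Rows 3 and 4 agree on C; apply C→A, E and equate their A, E entries.
Rows 2 and 4 agree on D; apply D→B and equate their B entries.
Rows 1 and 2 agree on B; apply B→D, E and equate their D, E entries.
Rows 1 and 2 agree on A, D; apply A, D→C and equate their C entries.
Rows 1 and 4 agree on A, D; apply A, D→C and equate their C entries.
Row 1 is now all distinguished symbols — the join is lossless.

Yes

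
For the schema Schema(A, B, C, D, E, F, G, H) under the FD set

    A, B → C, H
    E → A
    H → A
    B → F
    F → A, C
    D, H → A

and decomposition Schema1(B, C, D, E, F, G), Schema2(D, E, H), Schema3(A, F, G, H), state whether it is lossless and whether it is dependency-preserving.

Lossless test (chase): Rows 1 and 2 agree on E; apply E→A and equate their A entries. Rows 2 and 3 agree on H; apply H→A and equate their A entries. Rows 1 and 3 agree on F; apply F→A, C and equate their A, C entries. No row becomes fully distinguished — the join is lossy.
Dependency preservation: the restricted closure of {A, B} across the fragments never reaches {C, H}, so A, B → C, H cannot be enforced without a join — not preserved.

lossy and not dependency-preserving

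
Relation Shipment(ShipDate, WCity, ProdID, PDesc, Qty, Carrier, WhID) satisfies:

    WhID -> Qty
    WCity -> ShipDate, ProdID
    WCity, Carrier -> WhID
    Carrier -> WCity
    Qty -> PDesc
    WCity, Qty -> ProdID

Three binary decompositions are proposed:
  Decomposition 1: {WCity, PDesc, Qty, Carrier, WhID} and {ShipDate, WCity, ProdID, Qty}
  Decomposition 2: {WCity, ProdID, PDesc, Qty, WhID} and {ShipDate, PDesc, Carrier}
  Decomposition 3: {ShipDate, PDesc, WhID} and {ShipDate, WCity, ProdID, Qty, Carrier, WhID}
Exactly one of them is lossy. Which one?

Decomposition 2

Decomposition 1: common = {WCity, Qty}, closure = {ShipDate, WCity, ProdID, PDesc, Qty} → lossless.
Decomposition 2: common = {PDesc}, closure = {PDesc} → lossy.
Decomposition 3: common = {ShipDate, WhID}, closure = {ShipDate, PDesc, Qty, WhID} → lossless.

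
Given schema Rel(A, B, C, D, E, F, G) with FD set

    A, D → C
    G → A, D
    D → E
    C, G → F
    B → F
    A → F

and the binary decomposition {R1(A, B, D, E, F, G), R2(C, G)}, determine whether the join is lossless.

Yes

Common attributes: R1 ∩ R2 = {G}.
Closure of {G}: G → A, D applies, adding A, D; D → E applies, adding E; A → F applies, adding F; A, D → C applies, adding C. So (G)⁺ = {A, C, D, E, F, G}.
This closure contains every attribute of R2, so R1 ∩ R2 → R2. The join is lossless.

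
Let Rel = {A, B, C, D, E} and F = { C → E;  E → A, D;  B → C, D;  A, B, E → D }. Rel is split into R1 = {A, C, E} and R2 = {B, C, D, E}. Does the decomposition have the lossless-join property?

Yes

Common attributes: R1 ∩ R2 = {C, E}.
Closure of {C, E}: E → A, D applies, adding A, D. So (C, E)⁺ = {A, C, D, E}.
This closure contains every attribute of R1, so R1 ∩ R2 → R1. The join is lossless.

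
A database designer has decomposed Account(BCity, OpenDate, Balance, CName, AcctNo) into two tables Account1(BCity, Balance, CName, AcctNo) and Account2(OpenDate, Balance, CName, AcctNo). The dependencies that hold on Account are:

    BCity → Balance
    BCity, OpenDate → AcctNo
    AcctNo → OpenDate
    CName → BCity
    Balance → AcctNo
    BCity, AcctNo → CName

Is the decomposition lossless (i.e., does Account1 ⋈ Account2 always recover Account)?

Common attributes: Account1 ∩ Account2 = {Balance, CName, AcctNo}.
Closure of {Balance, CName, AcctNo}: AcctNo → OpenDate applies, adding OpenDate; CName → BCity applies, adding BCity. So (Balance, CName, AcctNo)⁺ = {BCity, OpenDate, Balance, CName, AcctNo}.
This closure contains every attribute of Account1, so Account1 ∩ Account2 → Account1. The join is lossless.

Yes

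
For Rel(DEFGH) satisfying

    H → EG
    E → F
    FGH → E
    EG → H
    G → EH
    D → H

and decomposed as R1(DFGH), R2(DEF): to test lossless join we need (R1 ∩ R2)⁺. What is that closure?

DEFGH

R1 ∩ R2 = {DF}.
D → H applies, adding H
H → EG applies, adding EG
Closure: {DEFGH}.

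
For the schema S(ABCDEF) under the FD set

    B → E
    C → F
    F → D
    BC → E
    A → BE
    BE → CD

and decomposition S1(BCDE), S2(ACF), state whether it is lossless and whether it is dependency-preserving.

lossy and not dependency-preserving

Lossless test: (C)⁺ = {CDF}, which is a superkey of neither fragment — lossy.
Dependency preservation: the restricted closure of {F} across the fragments never reaches {D}, so F → D cannot be enforced without a join — not preserved.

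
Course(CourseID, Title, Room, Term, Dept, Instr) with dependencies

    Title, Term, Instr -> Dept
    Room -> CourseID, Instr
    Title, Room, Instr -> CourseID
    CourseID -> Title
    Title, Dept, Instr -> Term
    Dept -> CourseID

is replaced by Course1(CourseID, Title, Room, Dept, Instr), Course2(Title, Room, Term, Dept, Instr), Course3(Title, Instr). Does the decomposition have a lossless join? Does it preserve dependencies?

Lossless test (chase): Rows 1 and 2 agree on Room; apply Room→CourseID, Instr and equate their CourseID, Instr entries. Rows 1 and 2 agree on Title, Dept, Instr; apply Title, Dept, Instr→Term and equate their Term entries. Row 1 is now all distinguished symbols — the join is lossless.
Dependency preservation: every FD's attributes lie within a single fragment, so each can be enforced locally — preserved.

lossless and dependency-preserving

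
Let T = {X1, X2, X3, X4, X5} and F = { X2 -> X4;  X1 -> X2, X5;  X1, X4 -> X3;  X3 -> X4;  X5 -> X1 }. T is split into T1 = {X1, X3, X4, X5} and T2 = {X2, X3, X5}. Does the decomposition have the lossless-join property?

Yes

Common attributes: T1 ∩ T2 = {X3, X5}.
Closure of {X3, X5}: X3 → X4 applies, adding X4; X5 → X1 applies, adding X1; X1 → X2, X5 applies, adding X2. So (X3, X5)⁺ = {X1, X2, X3, X4, X5}.
This closure contains every attribute of T1, so T1 ∩ T2 → T1. The join is lossless.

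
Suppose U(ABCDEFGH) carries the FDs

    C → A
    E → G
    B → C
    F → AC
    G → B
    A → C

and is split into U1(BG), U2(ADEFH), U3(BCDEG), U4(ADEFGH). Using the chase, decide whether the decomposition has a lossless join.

Chase test. Columns are ABCDEFGH; row i has aⱼ where attribute j ∈ Ui, else bᵢⱼ.
Initial tableau (one row per fragment):
  row 1: b11 a2 b13 b14 b15 b16 a7 b18
  row 2: a1 b22 b23 a4 a5 a6 b27 a8
  row 3: b31 a2 a3 a4 a5 b36 a7 b38
  row 4: a1 b42 b43 a4 a5 a6 a7 a8
Rows 2 and 3 agree on E; apply E→G and equate their G entries.
Rows 1 and 3 agree on B; apply B→C and equate their C entries.
Rows 2 and 4 agree on F; apply F→AC and equate their AC entries.
Rows 1 and 2 agree on G; apply G→B and equate their B entries.
Rows 1 and 4 agree on G; apply G→B and equate their B entries.
Rows 1 and 3 agree on C; apply C→A and equate their A entries.
Rows 1 and 2 agree on B; apply B→C and equate their C entries.
Rows 1 and 2 agree on C; apply C→A and equate their A entries.
Row 2 is now all distinguished symbols — the join is lossless.

Yes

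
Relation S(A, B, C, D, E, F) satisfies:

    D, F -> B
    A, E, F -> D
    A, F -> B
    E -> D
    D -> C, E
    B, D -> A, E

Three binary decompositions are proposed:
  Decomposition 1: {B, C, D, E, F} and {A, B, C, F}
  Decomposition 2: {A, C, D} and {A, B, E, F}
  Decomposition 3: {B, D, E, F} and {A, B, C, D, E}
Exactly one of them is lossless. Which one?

Decomposition 1: common = {B, C, F}, closure = {B, C, F} → lossy.
Decomposition 2: common = {A}, closure = {A} → lossy.
Decomposition 3: common = {B, D, E}, closure = {A, B, C, D, E} → lossless.

Decomposition 3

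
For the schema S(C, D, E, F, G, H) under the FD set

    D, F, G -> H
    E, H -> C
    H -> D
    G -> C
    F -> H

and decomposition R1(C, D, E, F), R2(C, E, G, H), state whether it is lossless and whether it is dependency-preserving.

Lossless test: (C, E)⁺ = {C, E}, which is a superkey of neither fragment — lossy.
Dependency preservation: the restricted closure of {D, F, G} across the fragments never reaches {H}, so D, F, G → H cannot be enforced without a join — not preserved.

lossy and not dependency-preserving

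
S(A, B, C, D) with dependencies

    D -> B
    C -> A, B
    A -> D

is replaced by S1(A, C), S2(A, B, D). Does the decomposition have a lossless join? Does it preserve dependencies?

Lossless test: (A)⁺ = {A, B, D}, which contains all of one fragment — lossless.
Dependency preservation: C → A, B is not contained in any single fragment, but the restricted closure of its left-hand side across the fragments still reaches the right-hand side; the remaining FDs each lie inside some fragment. All dependencies are preserved.

lossless and dependency-preserving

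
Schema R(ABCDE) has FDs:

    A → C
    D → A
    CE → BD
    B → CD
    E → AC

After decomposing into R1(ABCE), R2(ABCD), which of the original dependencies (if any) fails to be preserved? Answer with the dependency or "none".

none

A → C lies within R1.
D → A lies within R2.
CE → BD: restricted closure across fragments reaches BD.
B → CD lies within R2.
E → AC lies within R1.
Every dependency is enforceable on the fragments, so the decomposition is dependency-preserving.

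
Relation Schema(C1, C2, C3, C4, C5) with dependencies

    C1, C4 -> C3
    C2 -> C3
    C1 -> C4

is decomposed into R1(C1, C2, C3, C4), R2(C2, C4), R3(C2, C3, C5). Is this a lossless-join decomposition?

No

Chase test. Columns are C1, C2, C3, C4, C5; row i has aⱼ where attribute j ∈ Ri, else bᵢⱼ.
Initial tableau (one row per fragment):
  row 1: a1 a2 a3 a4 b15
  row 2: b21 a2 b23 a4 b25
  row 3: b31 a2 a3 b34 a5
Rows 1 and 2 agree on C2; apply C2→C3 and equate their C3 entries.
No row becomes fully distinguished — the join is lossy.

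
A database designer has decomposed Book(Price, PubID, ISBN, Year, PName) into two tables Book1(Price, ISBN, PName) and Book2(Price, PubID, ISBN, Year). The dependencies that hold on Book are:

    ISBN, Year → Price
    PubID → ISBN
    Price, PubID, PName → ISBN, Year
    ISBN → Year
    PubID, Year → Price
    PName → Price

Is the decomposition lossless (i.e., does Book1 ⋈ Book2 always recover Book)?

No

Common attributes: Book1 ∩ Book2 = {Price, ISBN}.
Closure of {Price, ISBN}: ISBN → Year applies, adding Year. So (Price, ISBN)⁺ = {Price, ISBN, Year}.
The closure contains neither all of Book1 = {Price, ISBN, PName} nor all of Book2 = {Price, PubID, ISBN, Year}, so the common attributes are not a superkey of either fragment. The join is lossy.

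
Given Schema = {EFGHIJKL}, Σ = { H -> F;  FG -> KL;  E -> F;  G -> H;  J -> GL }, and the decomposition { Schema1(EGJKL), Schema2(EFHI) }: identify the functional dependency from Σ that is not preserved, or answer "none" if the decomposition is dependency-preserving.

Check G → H: no single fragment contains all of {GH}, and the restricted closure of {G} across the fragments never reaches {H}.
H → F is preserved.
FG → KL is preserved.
E → F is preserved.
J → GL is preserved.

G -> H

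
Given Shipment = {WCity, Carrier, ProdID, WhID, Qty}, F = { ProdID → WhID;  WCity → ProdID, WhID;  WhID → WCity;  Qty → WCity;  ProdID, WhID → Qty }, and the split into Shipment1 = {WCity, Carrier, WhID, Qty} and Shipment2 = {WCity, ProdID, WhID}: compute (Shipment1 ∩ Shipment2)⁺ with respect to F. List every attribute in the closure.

WCity, ProdID, WhID, Qty

Shipment1 ∩ Shipment2 = {WCity, WhID}.
WCity → ProdID, WhID applies, adding ProdID
ProdID, WhID → Qty applies, adding Qty
Closure: {WCity, ProdID, WhID, Qty}.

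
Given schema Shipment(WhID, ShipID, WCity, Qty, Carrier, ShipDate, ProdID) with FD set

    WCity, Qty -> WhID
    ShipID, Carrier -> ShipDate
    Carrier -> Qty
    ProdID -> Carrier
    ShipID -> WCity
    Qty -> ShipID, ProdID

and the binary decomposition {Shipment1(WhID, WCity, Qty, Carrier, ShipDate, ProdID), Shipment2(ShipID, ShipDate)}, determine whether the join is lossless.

No

Common attributes: Shipment1 ∩ Shipment2 = {ShipDate}.
No dependency enlarges {ShipDate}, so (ShipDate)⁺ = {ShipDate}.
The closure contains neither all of Shipment1 = {WhID, WCity, Qty, Carrier, ShipDate, ProdID} nor all of Shipment2 = {ShipID, ShipDate}, so the common attributes are not a superkey of either fragment. The join is lossy.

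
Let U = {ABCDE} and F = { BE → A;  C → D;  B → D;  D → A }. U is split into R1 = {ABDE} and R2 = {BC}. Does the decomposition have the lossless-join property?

Common attributes: R1 ∩ R2 = {B}.
Closure of {B}: B → D applies, adding D; D → A applies, adding A. So (B)⁺ = {ABD}.
The closure contains neither all of R1 = {ABDE} nor all of R2 = {BC}, so the common attributes are not a superkey of either fragment. The join is lossy.

No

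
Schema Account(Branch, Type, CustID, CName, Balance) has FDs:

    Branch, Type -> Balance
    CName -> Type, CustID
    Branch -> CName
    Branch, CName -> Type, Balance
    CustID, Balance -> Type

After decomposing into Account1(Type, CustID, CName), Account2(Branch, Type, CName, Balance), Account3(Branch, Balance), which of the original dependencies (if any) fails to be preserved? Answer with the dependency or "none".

CustID, Balance -> Type

Check CustID, Balance → Type: no single fragment contains all of {Type, CustID, Balance}, and the restricted closure of {CustID, Balance} across the fragments never reaches {Type}.
Branch, Type → Balance is preserved.
CName → Type, CustID is preserved.
Branch → CName is preserved.
Branch, CName → Type, Balance is preserved.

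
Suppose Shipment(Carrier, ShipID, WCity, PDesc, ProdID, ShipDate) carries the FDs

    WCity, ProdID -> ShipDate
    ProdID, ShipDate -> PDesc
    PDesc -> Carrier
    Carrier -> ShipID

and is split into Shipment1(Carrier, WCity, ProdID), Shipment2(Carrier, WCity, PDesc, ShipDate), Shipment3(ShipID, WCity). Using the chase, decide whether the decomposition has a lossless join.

Chase test. Columns are Carrier, ShipID, WCity, PDesc, ProdID, ShipDate; row i has aⱼ where attribute j ∈ Shipmenti, else bᵢⱼ.
Initial tableau (one row per fragment):
  row 1: a1 b12 a3 b14 a5 b16
  row 2: a1 b22 a3 a4 b25 a6
  row 3: b31 a2 a3 b34 b35 b36
Rows 1 and 2 agree on Carrier; apply Carrier→ShipID and equate their ShipID entries.
No row becomes fully distinguished — the join is lossy.

No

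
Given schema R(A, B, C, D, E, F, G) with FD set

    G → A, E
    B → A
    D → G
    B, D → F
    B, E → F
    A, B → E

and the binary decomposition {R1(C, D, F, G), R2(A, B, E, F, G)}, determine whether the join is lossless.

No

Common attributes: R1 ∩ R2 = {F, G}.
Closure of {F, G}: G → A, E applies, adding A, E. So (F, G)⁺ = {A, E, F, G}.
The closure contains neither all of R1 = {C, D, F, G} nor all of R2 = {A, B, E, F, G}, so the common attributes are not a superkey of either fragment. The join is lossy.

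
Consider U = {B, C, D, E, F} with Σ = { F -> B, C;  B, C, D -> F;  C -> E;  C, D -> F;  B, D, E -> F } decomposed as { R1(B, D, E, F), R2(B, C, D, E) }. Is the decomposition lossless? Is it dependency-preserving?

Lossless test: (B, D, E)⁺ = {B, C, D, E, F}, which contains all of one fragment — lossless.
Dependency preservation: the restricted closure of {F} across the fragments never reaches {B, C}, so F → B, C cannot be enforced without a join — not preserved.

lossless but not dependency-preserving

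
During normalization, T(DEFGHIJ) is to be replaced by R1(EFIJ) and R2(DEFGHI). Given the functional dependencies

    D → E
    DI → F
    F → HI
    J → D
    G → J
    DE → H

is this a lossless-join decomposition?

No

Common attributes: R1 ∩ R2 = {EFI}.
Closure of {EFI}: F → HI applies, adding H. So (EFI)⁺ = {EFHI}.
The closure contains neither all of R1 = {EFIJ} nor all of R2 = {DEFGHI}, so the common attributes are not a superkey of either fragment. The join is lossy.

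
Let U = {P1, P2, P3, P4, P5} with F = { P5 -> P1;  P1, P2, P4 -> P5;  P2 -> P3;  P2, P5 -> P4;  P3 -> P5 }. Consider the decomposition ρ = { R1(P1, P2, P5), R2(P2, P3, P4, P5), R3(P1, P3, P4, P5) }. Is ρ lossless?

Chase test. Columns are P1, P2, P3, P4, P5; row i has aⱼ where attribute j ∈ Ri, else bᵢⱼ.
Initial tableau (one row per fragment):
  row 1: a1 a2 b13 b14 a5
  row 2: b21 a2 a3 a4 a5
  row 3: a1 b32 a3 a4 a5
Rows 1 and 2 agree on P5; apply P5→P1 and equate their P1 entries.
Rows 1 and 2 agree on P2; apply P2→P3 and equate their P3 entries.
Rows 1 and 2 agree on P2, P5; apply P2, P5→P4 and equate their P4 entries.
Row 1 is now all distinguished symbols — the join is lossless.

Yes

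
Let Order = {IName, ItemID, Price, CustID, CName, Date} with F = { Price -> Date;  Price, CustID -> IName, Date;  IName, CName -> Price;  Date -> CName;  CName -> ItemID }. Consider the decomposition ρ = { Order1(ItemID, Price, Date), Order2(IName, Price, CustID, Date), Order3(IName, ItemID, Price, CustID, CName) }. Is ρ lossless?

Chase test. Columns are IName, ItemID, Price, CustID, CName, Date; row i has aⱼ where attribute j ∈ Orderi, else bᵢⱼ.
Initial tableau (one row per fragment):
  row 1: b11 a2 a3 b14 b15 a6
  row 2: a1 b22 a3 a4 b25 a6
  row 3: a1 a2 a3 a4 a5 b36
Rows 1 and 3 agree on Price; apply Price→Date and equate their Date entries.
Rows 1 and 2 agree on Date; apply Date→CName and equate their CName entries.
Rows 1 and 3 agree on Date; apply Date→CName and equate their CName entries.
Rows 1 and 2 agree on CName; apply CName→ItemID and equate their ItemID entries.
Row 2 is now all distinguished symbols — the join is lossless.

Yes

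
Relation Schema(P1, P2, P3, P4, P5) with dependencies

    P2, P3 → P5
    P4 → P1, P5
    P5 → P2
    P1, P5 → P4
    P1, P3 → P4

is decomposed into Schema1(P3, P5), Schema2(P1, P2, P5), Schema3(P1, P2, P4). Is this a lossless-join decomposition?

No

Chase test. Columns are P1, P2, P3, P4, P5; row i has aⱼ where attribute j ∈ Schemai, else bᵢⱼ.
Initial tableau (one row per fragment):
  row 1: b11 b12 a3 b14 a5
  row 2: a1 a2 b23 b24 a5
  row 3: a1 a2 b33 a4 b35
Rows 1 and 2 agree on P5; apply P5→P2 and equate their P2 entries.
No row becomes fully distinguished — the join is lossy.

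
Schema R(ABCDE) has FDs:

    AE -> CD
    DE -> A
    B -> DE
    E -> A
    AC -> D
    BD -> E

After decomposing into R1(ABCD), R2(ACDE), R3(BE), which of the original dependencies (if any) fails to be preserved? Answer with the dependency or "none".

AE → CD lies within R2.
DE → A lies within R2.
B → DE: restricted closure across fragments reaches DE.
E → A lies within R2.
AC → D lies within R1.
BD → E: restricted closure across fragments reaches E.
Every dependency is enforceable on the fragments, so the decomposition is dependency-preserving.

none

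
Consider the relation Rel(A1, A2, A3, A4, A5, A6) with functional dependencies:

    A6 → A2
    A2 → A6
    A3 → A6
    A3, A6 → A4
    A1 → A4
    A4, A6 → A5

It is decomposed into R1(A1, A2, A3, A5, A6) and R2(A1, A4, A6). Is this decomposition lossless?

Yes

Common attributes: R1 ∩ R2 = {A1, A6}.
Closure of {A1, A6}: A6 → A2 applies, adding A2; A1 → A4 applies, adding A4; A4, A6 → A5 applies, adding A5. So (A1, A6)⁺ = {A1, A2, A4, A5, A6}.
This closure contains every attribute of R2, so R1 ∩ R2 → R2. The join is lossless.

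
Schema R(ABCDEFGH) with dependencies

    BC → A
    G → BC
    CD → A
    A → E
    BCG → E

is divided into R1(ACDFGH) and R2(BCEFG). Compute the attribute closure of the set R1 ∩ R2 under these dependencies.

ABCEFG

R1 ∩ R2 = {CFG}.
G → BC applies, adding B
BCG → E applies, adding E
BC → A applies, adding A
Closure: {ABCEFG}.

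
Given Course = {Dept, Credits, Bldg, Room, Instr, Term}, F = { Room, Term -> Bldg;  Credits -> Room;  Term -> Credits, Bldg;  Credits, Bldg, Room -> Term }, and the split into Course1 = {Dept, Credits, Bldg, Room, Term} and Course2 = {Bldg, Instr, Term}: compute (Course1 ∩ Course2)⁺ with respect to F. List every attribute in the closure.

Course1 ∩ Course2 = {Bldg, Term}.
Term → Credits, Bldg applies, adding Credits
Credits → Room applies, adding Room
Closure: {Credits, Bldg, Room, Term}.

Credits, Bldg, Room, Term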